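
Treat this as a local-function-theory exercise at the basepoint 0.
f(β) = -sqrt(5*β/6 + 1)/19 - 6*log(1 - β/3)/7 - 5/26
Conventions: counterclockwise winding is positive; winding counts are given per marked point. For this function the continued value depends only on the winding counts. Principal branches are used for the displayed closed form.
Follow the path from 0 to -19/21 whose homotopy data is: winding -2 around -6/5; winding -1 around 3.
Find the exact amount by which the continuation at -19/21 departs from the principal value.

Continued minus principal equals (12/7)*pi*i.

The rational part is single-valued and drops out of the difference; each branch term changes only by its own monodromy.
(-1/19)*sqrt(1 - β/(-6/5)): winding -2 is even, the square root returns to the same sheet, contribution 0.
(-6/7)*log(1 - β/(3)): each positive loop around 3 adds 2*pi*i to the log, so winding -1 contributes (-6/7)*(-1)*2*pi*i = (12/7)*pi*i.
Summing the contributions at β = -19/21 gives (12/7)*pi*i.


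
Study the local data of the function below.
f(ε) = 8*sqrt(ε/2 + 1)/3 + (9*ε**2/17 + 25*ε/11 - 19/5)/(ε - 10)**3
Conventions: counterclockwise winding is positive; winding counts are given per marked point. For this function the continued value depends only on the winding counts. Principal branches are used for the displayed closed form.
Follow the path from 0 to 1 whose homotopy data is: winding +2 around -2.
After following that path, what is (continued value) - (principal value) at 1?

The rational part is single-valued and drops out of the difference; each branch term changes only by its own monodromy.
(8/3)*sqrt(1 - ε/(-2)): winding +2 is even, the square root returns to the same sheet, contribution 0.
Summing the contributions at ε = 1 gives 0.

Continued minus principal equals 0.


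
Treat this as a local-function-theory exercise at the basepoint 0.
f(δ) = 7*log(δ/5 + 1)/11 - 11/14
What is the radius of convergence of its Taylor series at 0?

Branch term (7/11)*log(1 - δ/(-5)): its argument vanishes at δ = -5, a logarithmic branch point, modulus 5.
The radius of convergence is the smallest modulus among the singular points: 5.

The radius of convergence is 5.


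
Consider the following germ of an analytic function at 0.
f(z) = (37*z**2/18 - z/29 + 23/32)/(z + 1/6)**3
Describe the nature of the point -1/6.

The denominator factor z + 1/6 vanishes at -1/6 and appears to the power 3; the numerator there equals 58751/75168, nonzero, and no other factor vanishes.
Hence a pole whose order is the multiplicity, 3.

The point is a pole of order 3.


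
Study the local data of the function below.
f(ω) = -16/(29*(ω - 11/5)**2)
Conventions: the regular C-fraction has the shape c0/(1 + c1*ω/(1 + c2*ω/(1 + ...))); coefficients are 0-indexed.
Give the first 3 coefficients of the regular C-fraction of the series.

The regular C-fraction coefficients are [-400/3509, -10/11, 5/22].

Taylor coefficients (expand at 0): a_0 = -400/3509, a_1 = -4000/38599, a_2 = -30000/424589.
c0 = a_0 = -400/3509. Peel one level at a time: if S = 1 + c*ω/S' with S'(0) = 1, then c is the ω-coefficient of S and S' = c*ω/(S - 1).
S_1 = c0/f = 1 + (-10/11)*ω + (25/121)*ω^2 + ...; c1 = -10/11.
S_2 = c1*ω/(S_1 - 1) = 1 + (5/22)*ω + ...; c2 = 5/22.


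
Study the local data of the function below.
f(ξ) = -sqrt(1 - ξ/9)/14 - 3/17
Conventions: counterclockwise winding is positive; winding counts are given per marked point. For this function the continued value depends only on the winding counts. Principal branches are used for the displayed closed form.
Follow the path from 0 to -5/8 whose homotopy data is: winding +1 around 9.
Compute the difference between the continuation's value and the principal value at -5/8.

Continued minus principal equals (1/84)*sqrt(154).

The rational part is single-valued and drops out of the difference; each branch term changes only by its own monodromy.
(-1/14)*sqrt(1 - ξ/(9)): winding +1 is odd, the square root flips sign, contributing -2*(-1/14)*sqrt(1 - (-5/8)/(9)) = -2*(-1/14)*sqrt(77/72) = (1/84)*sqrt(154).
Summing the contributions at ξ = -5/8 gives (1/84)*sqrt(154).


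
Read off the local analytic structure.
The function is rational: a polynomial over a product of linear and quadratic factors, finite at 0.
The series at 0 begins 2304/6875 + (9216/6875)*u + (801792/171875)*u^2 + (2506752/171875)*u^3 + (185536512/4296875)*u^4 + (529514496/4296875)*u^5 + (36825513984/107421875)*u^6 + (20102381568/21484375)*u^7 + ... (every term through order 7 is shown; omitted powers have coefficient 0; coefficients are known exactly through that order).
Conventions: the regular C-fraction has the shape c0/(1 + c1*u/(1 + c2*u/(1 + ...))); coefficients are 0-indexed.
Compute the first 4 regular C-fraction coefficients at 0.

The regular C-fraction coefficients are [2304/6875, -4, 13/25, -769/325].

Taylor coefficients (read off): a_0 = 2304/6875, a_1 = 9216/6875, a_2 = 801792/171875, a_3 = 2506752/171875.
c0 = a_0 = 2304/6875. Peel one level at a time: if S = 1 + c*u/S' with S'(0) = 1, then c is the u-coefficient of S and S' = c*u/(S - 1).
S_1 = c0/f = 1 + (-4)*u + (52/25)*u^2 + ...; c1 = -4.
S_2 = c1*u/(S_1 - 1) = 1 + (13/25)*u + (769/625)*u^2 + ...; c2 = 13/25.
S_3 = c2*u/(S_2 - 1) = 1 + (-769/325)*u + ...; c3 = -769/325.


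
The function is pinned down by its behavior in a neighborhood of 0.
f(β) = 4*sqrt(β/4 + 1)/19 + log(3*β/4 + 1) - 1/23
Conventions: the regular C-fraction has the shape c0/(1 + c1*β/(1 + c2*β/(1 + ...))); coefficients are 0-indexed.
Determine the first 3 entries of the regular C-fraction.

The regular C-fraction coefficients are [73/437, -1357/292, 86341/17228].

Taylor coefficients (expand at 0): a_0 = 73/437, a_1 = 59/76, a_2 = -43/152.
c0 = a_0 = 73/437. Peel one level at a time: if S = 1 + c*β/S' with S'(0) = 1, then c is the β-coefficient of S and S' = c*β/(S - 1).
S_1 = c0/f = 1 + (-1357/292)*β + (1985843/85264)*β^2 + ...; c1 = -1357/292.
S_2 = c1*β/(S_1 - 1) = 1 + (86341/17228)*β + ...; c2 = 86341/17228.


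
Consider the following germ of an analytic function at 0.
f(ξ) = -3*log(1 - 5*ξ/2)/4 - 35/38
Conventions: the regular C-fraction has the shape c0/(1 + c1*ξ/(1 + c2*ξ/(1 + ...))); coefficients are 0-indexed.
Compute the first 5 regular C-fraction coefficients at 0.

Taylor coefficients (expand at 0): a_0 = -35/38, a_1 = 15/8, a_2 = 75/32, a_3 = 125/32, a_4 = 1875/256.
c0 = a_0 = -35/38. Peel one level at a time: if S = 1 + c*ξ/S' with S'(0) = 1, then c is the ξ-coefficient of S and S' = c*ξ/(S - 1).
S_1 = c0/f = 1 + (57/28)*ξ + (1311/196)*ξ^2 + ...; c1 = 57/28.
S_2 = c1*ξ/(S_1 - 1) = 1 + (-23/7)*ξ + (-25/48)*ξ^2 + ...; c2 = -23/7.
S_3 = c2*ξ/(S_2 - 1) = 1 + (-175/1104)*ξ + (-210875/1218816)*ξ^2 + ...; c3 = -175/1104.
S_4 = c3*ξ/(S_3 - 1) = 1 + (-1205/1104)*ξ + ...; c4 = -1205/1104.

The regular C-fraction coefficients are [-35/38, 57/28, -23/7, -175/1104, -1205/1104].


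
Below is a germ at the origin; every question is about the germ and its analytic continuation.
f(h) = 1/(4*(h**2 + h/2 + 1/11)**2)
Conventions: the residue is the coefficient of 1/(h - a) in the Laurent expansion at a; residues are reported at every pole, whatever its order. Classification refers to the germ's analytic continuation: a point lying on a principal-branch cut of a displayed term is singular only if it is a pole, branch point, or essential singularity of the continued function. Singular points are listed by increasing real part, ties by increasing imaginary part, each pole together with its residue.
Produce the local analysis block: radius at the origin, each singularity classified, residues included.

Denominator factor (h**2 + h/2 + 1/11)^2: discriminant -5/44, complex-conjugate roots (-1/4) + ((1/44)*sqrt(55))*i and (-1/4) - ((1/44)*sqrt(55))*i; poles of order 2, moduli (1/11)*sqrt(11) and (1/11)*sqrt(11).
The radius of convergence is the smallest modulus among the singular points: (1/11)*sqrt(11).
The factor h**2 + h/2 + 1/11 splits as (h - a)(h - a') with a = (-1/4) - ((1/44)*sqrt(55))*i, a' = (-1/4) + ((1/44)*sqrt(55))*i. At the order-2 pole a set g(h) = (h - a)^2*f(h) = [1/4] / (h - a')^2.
Order-2 pole: residue = g'(a); g'((-1/4) - ((1/44)*sqrt(55))*i) = ((44/25)*sqrt(55))*i, so the residue is ((44/25)*sqrt(55))*i.
The factor h**2 + h/2 + 1/11 splits as (h - a)(h - a') with a = (-1/4) + ((1/44)*sqrt(55))*i, a' = (-1/4) - ((1/44)*sqrt(55))*i. At the order-2 pole a set g(h) = (h - a)^2*f(h) = [1/4] / (h - a')^2.
Order-2 pole: residue = g'(a); g'((-1/4) + ((1/44)*sqrt(55))*i) = -((44/25)*sqrt(55))*i, so the residue is -((44/25)*sqrt(55))*i.
List the singular points by increasing real part (a conjugate pair: the negative imaginary part first).

Radius of convergence at 0: (1/11)*sqrt(11).
At (-1/4) - ((1/44)*sqrt(55))*i: a pole of order 2; residue ((44/25)*sqrt(55))*i.
At (-1/4) + ((1/44)*sqrt(55))*i: a pole of order 2; residue -((44/25)*sqrt(55))*i.


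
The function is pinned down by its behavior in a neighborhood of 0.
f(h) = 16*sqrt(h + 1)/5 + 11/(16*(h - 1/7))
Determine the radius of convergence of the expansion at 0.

The radius of convergence is 1/7.

Denominator factor (h - 1/7): pole of order 1 at 1/7, modulus 1/7.
Branch term (16/5)*sqrt(1 - h/(-1)): its argument vanishes at h = -1, a square-root branch point, modulus 1.
The radius of convergence is the smallest modulus among the singular points: 1/7.


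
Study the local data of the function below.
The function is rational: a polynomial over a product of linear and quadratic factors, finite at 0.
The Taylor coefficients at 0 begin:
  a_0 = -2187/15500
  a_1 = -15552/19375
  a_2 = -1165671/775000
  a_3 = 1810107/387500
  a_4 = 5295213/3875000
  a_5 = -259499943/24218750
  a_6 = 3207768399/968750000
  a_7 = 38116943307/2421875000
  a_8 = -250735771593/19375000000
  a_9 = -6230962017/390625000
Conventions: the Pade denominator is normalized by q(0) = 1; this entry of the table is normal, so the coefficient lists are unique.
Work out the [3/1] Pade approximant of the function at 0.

The Pade approximant has numerator coefficients [-2187/15500, -293039289/384865000, -2442502917/1924325000, 7565919939/1480250000]; denominator coefficients [1, -21791/74490].

Taylor coefficients needed (read off): a_0 = -2187/15500, a_1 = -15552/19375, a_2 = -1165671/775000, a_3 = 1810107/387500, a_4 = 5295213/3875000.
Write the denominator as Q(η) = 1 + q1*η. Requiring Q*f - P = O(η^5) with deg P <= 3 kills the coefficients of η^4..η^4 in Q*f:
  η^4: a_4 + q1*a_3 = 0, i.e. 5295213/3875000 + (1810107/387500)*q1 = 0.
Solving this linear system: q1 = -21791/74490.
The numerator is Q*f truncated at degree 3: P0 = a_0 = -2187/15500; P1 = a_1 + q1*a_0 = -293039289/384865000; P2 = a_2 + q1*a_1 = -2442502917/1924325000; P3 = a_3 + q1*a_2 = 7565919939/1480250000.


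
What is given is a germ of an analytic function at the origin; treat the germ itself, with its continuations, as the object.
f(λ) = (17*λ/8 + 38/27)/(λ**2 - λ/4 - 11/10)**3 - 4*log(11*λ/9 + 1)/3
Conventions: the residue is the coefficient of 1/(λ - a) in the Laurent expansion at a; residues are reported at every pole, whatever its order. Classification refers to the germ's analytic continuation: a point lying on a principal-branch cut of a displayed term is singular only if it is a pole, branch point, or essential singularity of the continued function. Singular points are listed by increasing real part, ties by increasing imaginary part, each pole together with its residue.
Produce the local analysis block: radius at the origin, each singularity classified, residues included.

Denominator factor (λ**2 - λ/4 - 11/10)^3: discriminant 357/80, real irrational roots 1/8 + (1/40)*sqrt(1785) and 1/8 - (1/40)*sqrt(1785); poles of order 3, moduli 1/8 + (1/40)*sqrt(1785) and -1/8 + (1/40)*sqrt(1785).
Branch term (-4/3)*log(1 - λ/(-9/11)): its argument vanishes at λ = -9/11, a logarithmic branch point, modulus 9/11.
The radius of convergence is the smallest modulus among the singular points: 9/11.
The branch term is analytic at 1/8 - (1/40)*sqrt(1785) and contributes nothing to the residue; only the rational part matters.
The factor λ**2 - λ/4 - 11/10 splits as (λ - a)(λ - a') with a = 1/8 - (1/40)*sqrt(1785), a' = 1/8 + (1/40)*sqrt(1785). At the order-3 pole a set g(λ) = (λ - a)^3*(rational part) = [17*λ/8 + 38/27] / (λ - a')^3.
Order-3 pole: residue = g''(a)/2; g''(1/8 - (1/40)*sqrt(1785)) = -(94400/8357013)*sqrt(1785), so the residue is -(47200/8357013)*sqrt(1785).
The branch term is analytic at 1/8 + (1/40)*sqrt(1785) and contributes nothing to the residue; only the rational part matters.
The factor λ**2 - λ/4 - 11/10 splits as (λ - a)(λ - a') with a = 1/8 + (1/40)*sqrt(1785), a' = 1/8 - (1/40)*sqrt(1785). At the order-3 pole a set g(λ) = (λ - a)^3*(rational part) = [17*λ/8 + 38/27] / (λ - a')^3.
Order-3 pole: residue = g''(a)/2; g''(1/8 + (1/40)*sqrt(1785)) = (94400/8357013)*sqrt(1785), so the residue is (47200/8357013)*sqrt(1785).
List the singular points by increasing real part (a conjugate pair: the negative imaginary part first).

Radius of convergence at 0: 9/11.
At 1/8 - (1/40)*sqrt(1785): a pole of order 3; residue -(47200/8357013)*sqrt(1785).
At -9/11: a logarithmic branch point.
At 1/8 + (1/40)*sqrt(1785): a pole of order 3; residue (47200/8357013)*sqrt(1785).


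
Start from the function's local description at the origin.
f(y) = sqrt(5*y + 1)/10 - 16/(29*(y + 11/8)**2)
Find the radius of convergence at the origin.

Denominator factor (y + 11/8)^2: pole of order 2 at -11/8, modulus 11/8.
Branch term (1/10)*sqrt(1 - y/(-1/5)): its argument vanishes at y = -1/5, a square-root branch point, modulus 1/5.
The radius of convergence is the smallest modulus among the singular points: 1/5.

The radius of convergence is 1/5.


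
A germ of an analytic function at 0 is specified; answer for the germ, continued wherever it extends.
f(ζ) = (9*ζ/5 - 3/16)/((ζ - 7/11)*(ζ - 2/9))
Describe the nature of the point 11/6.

Denominator factors: ζ - 2/9 = 29/18 at ζ = 11/6; ζ - 7/11 = 79/66 at ζ = 11/6 — none vanishes.
So the germ continues analytically to 11/6.

The point is a regular point.


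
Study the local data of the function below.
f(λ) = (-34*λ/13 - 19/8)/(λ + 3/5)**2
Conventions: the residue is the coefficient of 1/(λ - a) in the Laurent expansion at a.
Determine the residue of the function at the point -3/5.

At the order-2 pole -3/5 set g(λ) = (λ - (-3/5))^2*f(λ) = -34*λ/13 - 19/8.
Order-2 pole: residue = g'(a); g'(-3/5) = -34/13, so the residue is -34/13.

The residue is -34/13.


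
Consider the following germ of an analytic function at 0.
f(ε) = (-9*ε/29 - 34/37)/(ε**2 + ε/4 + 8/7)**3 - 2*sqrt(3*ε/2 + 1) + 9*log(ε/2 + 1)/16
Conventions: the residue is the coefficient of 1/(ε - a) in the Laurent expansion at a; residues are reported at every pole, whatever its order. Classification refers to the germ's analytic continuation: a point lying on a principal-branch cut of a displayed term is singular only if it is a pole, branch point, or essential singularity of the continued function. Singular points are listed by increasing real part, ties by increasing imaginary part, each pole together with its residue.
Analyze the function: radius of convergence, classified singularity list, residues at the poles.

Denominator factor (ε**2 + ε/4 + 8/7)^3: discriminant -505/112, complex-conjugate roots (-1/8) + ((1/56)*sqrt(3535))*i and (-1/8) - ((1/56)*sqrt(3535))*i; poles of order 3, moduli (2/7)*sqrt(14) and (2/7)*sqrt(14).
Branch term (-2)*sqrt(1 - ε/(-2/3)): its argument vanishes at ε = -2/3, a square-root branch point, modulus 2/3.
Branch term (9/16)*log(1 - ε/(-2)): its argument vanishes at ε = -2, a logarithmic branch point, modulus 2.
The radius of convergence is the smallest modulus among the singular points: 2/3.
The branch terms are analytic at (-1/8) - ((1/56)*sqrt(3535))*i and contribute nothing to the residue; only the rational part matters.
The factor ε**2 + ε/4 + 8/7 splits as (ε - a)(ε - a') with a = (-1/8) - ((1/56)*sqrt(3535))*i, a' = (-1/8) + ((1/56)*sqrt(3535))*i. At the order-3 pole a set g(ε) = (ε - a)^3*(rational part) = [-9*ε/29 - 34/37] / (ε - a')^3.
Order-3 pole: residue = g''(a)/2; g''((-1/8) - ((1/56)*sqrt(3535))*i) = -((113723904/27637824325)*sqrt(3535))*i, so the residue is -((56861952/27637824325)*sqrt(3535))*i.
The branch terms are analytic at (-1/8) + ((1/56)*sqrt(3535))*i and contribute nothing to the residue; only the rational part matters.
The factor ε**2 + ε/4 + 8/7 splits as (ε - a)(ε - a') with a = (-1/8) + ((1/56)*sqrt(3535))*i, a' = (-1/8) - ((1/56)*sqrt(3535))*i. At the order-3 pole a set g(ε) = (ε - a)^3*(rational part) = [-9*ε/29 - 34/37] / (ε - a')^3.
Order-3 pole: residue = g''(a)/2; g''((-1/8) + ((1/56)*sqrt(3535))*i) = ((113723904/27637824325)*sqrt(3535))*i, so the residue is ((56861952/27637824325)*sqrt(3535))*i.
List the singular points by increasing real part (a conjugate pair: the negative imaginary part first).

Radius of convergence at 0: 2/3.
At -2: a logarithmic branch point.
At -2/3: an algebraic (square-root) branch point.
At (-1/8) - ((1/56)*sqrt(3535))*i: a pole of order 3; residue -((56861952/27637824325)*sqrt(3535))*i.
At (-1/8) + ((1/56)*sqrt(3535))*i: a pole of order 3; residue ((56861952/27637824325)*sqrt(3535))*i.


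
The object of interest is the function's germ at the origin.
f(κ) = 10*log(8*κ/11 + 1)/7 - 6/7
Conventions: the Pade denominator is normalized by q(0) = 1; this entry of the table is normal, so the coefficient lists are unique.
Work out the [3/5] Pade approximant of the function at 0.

The Pade approximant has numerator coefficients [-6/7, -15860/218449, 9261680/16820573, 90541120/555078909]; denominator coefficients [1, 40470/31207, 1174440/2402939, 1169120/26432329, -360960/290755619, 328704/3198311809].

Taylor coefficients needed (expand at 0): a_0 = -6/7, a_1 = 80/77, a_2 = -320/847, a_3 = 5120/27951, a_4 = -10240/102487, a_5 = 65536/1127357, a_6 = -1310720/37202781, a_7 = 20971520/954871379, a_8 = -20971520/1500512167.
Write the denominator as Q(κ) = 1 + q1*κ + q2*κ^2 + q3*κ^3 + q4*κ^4 + q5*κ^5. Requiring Q*f - P = O(κ^9) with deg P <= 3 kills the coefficients of κ^4..κ^8 in Q*f:
  κ^4: a_4 + q1*a_3 + q2*a_2 + q3*a_1 + q4*a_0 = 0, i.e. -10240/102487 + (5120/27951)*q1 + (-320/847)*q2 + (80/77)*q3 + (-6/7)*q4 = 0.
  κ^5: a_5 + q1*a_4 + q2*a_3 + q3*a_2 + q4*a_1 + q5*a_0 = 0, i.e. 65536/1127357 + (-10240/102487)*q1 + (5120/27951)*q2 + (-320/847)*q3 + (80/77)*q4 + (-6/7)*q5 = 0.
  κ^6: a_6 + q1*a_5 + q2*a_4 + q3*a_3 + q4*a_2 + q5*a_1 = 0, i.e. -1310720/37202781 + (65536/1127357)*q1 + (-10240/102487)*q2 + (5120/27951)*q3 + (-320/847)*q4 + (80/77)*q5 = 0.
  κ^7: a_7 + q1*a_6 + q2*a_5 + q3*a_4 + q4*a_3 + q5*a_2 = 0, i.e. 20971520/954871379 + (-1310720/37202781)*q1 + (65536/1127357)*q2 + (-10240/102487)*q3 + (5120/27951)*q4 + (-320/847)*q5 = 0.
  κ^8: a_8 + q1*a_7 + q2*a_6 + q3*a_5 + q4*a_4 + q5*a_3 = 0, i.e. -20971520/1500512167 + (20971520/954871379)*q1 + (-1310720/37202781)*q2 + (65536/1127357)*q3 + (-10240/102487)*q4 + (5120/27951)*q5 = 0.
Solving this linear system: q1 = 40470/31207, q2 = 1174440/2402939, q3 = 1169120/26432329, q4 = -360960/290755619, q5 = 328704/3198311809.
The numerator is Q*f truncated at degree 3: P0 = a_0 = -6/7; P1 = a_1 + q1*a_0 = -15860/218449; P2 = a_2 + q1*a_1 + q2*a_0 = 9261680/16820573; P3 = a_3 + q1*a_2 + q2*a_1 + q3*a_0 = 90541120/555078909.


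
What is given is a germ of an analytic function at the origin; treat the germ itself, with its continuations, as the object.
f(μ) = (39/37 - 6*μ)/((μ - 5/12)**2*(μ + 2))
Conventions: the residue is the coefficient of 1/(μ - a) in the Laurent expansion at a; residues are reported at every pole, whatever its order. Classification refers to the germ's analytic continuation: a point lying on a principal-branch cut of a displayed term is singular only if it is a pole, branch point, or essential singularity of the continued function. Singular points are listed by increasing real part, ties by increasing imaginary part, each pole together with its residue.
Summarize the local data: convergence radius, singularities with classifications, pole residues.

Radius of convergence at 0: 5/12.
At -2: a pole of order 1; residue 69552/31117.
At 5/12: a pole of order 2; residue -69552/31117.

Denominator factor (μ + 2): pole of order 1 at -2, modulus 2.
Denominator factor (μ - 5/12)^2: pole of order 2 at 5/12, modulus 5/12.
The radius of convergence is the smallest modulus among the singular points: 5/12.
At the order-1 pole -2 set g(μ) = (μ - (-2))*f(μ) = (39/37 - 6*μ)/(μ - 5/12)**2.
Simple pole: residue = g(a) at a = -2, which is 69552/31117.
At the order-2 pole 5/12 set g(μ) = (μ - (5/12))^2*f(μ) = (39/37 - 6*μ)/(μ + 2).
Order-2 pole: residue = g'(a); g'(5/12) = -69552/31117, so the residue is -69552/31117.
List the singular points by increasing real part (a conjugate pair: the negative imaginary part first).


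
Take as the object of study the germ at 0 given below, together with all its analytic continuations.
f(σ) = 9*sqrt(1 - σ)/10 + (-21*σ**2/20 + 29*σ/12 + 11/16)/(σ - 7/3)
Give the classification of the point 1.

The term (9/10)*sqrt(1 - σ/(1)) has argument 1 - 1/(1) = 0 at 1: a square-root (algebraic, two-sheeted) branch point; the remaining terms are analytic or single-valued there.

The point is an algebraic (square-root) branch point.


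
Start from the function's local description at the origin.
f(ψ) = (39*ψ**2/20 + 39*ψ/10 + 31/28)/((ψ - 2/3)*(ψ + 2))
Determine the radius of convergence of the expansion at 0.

The radius of convergence is 2/3.

Denominator factor (ψ - 2/3): pole of order 1 at 2/3, modulus 2/3.
Denominator factor (ψ + 2): pole of order 1 at -2, modulus 2.
The radius of convergence is the smallest modulus among the singular points: 2/3.


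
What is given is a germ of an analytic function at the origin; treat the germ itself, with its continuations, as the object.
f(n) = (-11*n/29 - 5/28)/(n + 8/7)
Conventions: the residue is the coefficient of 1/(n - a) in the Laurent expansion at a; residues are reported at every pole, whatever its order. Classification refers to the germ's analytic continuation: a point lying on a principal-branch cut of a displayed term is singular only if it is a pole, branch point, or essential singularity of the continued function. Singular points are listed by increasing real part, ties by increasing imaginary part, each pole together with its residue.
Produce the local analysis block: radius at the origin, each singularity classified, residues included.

Radius of convergence at 0: 8/7.
At -8/7: a pole of order 1; residue 207/812.

Denominator factor (n + 8/7): pole of order 1 at -8/7, modulus 8/7.
The radius of convergence is the smallest modulus among the singular points: 8/7.
At the order-1 pole -8/7 set g(n) = (n - (-8/7))*f(n) = -11*n/29 - 5/28.
Simple pole: residue = g(a) at a = -8/7, which is 207/812.


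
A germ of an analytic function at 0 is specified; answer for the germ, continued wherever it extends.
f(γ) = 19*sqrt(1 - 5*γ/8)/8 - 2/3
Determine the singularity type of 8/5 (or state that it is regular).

The term (19/8)*sqrt(1 - γ/(8/5)) has argument 1 - 8/5/(8/5) = 0 at 8/5: a square-root (algebraic, two-sheeted) branch point; the remaining terms are analytic or single-valued there.

The point is an algebraic (square-root) branch point.


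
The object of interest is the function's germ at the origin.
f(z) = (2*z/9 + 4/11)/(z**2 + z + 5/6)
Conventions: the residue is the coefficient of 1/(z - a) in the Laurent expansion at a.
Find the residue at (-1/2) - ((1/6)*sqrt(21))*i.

The residue is (1/9) + ((25/693)*sqrt(21))*i.

The factor z**2 + z + 5/6 splits as (z - a)(z - a') with a = (-1/2) - ((1/6)*sqrt(21))*i, a' = (-1/2) + ((1/6)*sqrt(21))*i. At the order-1 pole a set g(z) = (z - a)*f(z) = [2*z/9 + 4/11] / (z - a').
Simple pole: residue = g(a) at a = (-1/2) - ((1/6)*sqrt(21))*i, which is (1/9) + ((25/693)*sqrt(21))*i.


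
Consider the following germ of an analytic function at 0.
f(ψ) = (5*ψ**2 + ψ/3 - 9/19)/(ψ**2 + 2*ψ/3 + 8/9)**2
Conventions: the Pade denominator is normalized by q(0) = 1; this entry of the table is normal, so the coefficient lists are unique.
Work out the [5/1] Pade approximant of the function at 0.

Taylor coefficients needed (expand at 0): a_0 = -729/1216, a_1 = 3213/2432, a_2 = 117369/19456, a_3 = -228663/19456, a_4 = -251505/311296, a_5 = 13955247/622592, a_6 = -95390379/4980736.
Write the denominator as Q(ψ) = 1 + q1*ψ. Requiring Q*f - P = O(ψ^7) with deg P <= 5 kills the coefficients of ψ^6..ψ^6 in Q*f:
  ψ^6: a_6 + q1*a_5 = 0, i.e. -95390379/4980736 + (13955247/622592)*q1 = 0.
Solving this linear system: q1 = 14539/17016.
The numerator is Q*f truncated at degree 5: P0 = a_0 = -729/1216; P1 = a_1 + q1*a_0 = 5579091/6897152; P2 = a_2 + q1*a_1 = 49392945/6897152; P3 = a_3 + q1*a_2 = -728167239/110354432; P4 = a_4 + q1*a_3 = -2394671283/220708864; P5 = a_5 + q1*a_4 = 38358203427/1765670912.

The Pade approximant has numerator coefficients [-729/1216, 5579091/6897152, 49392945/6897152, -728167239/110354432, -2394671283/220708864, 38358203427/1765670912]; denominator coefficients [1, 14539/17016].


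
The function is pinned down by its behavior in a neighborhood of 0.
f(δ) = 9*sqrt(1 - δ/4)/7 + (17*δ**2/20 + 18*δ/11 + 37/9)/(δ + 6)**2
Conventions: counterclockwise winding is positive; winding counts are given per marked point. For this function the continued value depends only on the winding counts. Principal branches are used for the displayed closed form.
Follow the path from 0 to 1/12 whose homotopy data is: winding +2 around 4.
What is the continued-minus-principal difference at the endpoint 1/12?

The rational part is single-valued and drops out of the difference; each branch term changes only by its own monodromy.
(9/7)*sqrt(1 - δ/(4)): winding +2 is even, the square root returns to the same sheet, contribution 0.
Summing the contributions at δ = 1/12 gives 0.

Continued minus principal equals 0.


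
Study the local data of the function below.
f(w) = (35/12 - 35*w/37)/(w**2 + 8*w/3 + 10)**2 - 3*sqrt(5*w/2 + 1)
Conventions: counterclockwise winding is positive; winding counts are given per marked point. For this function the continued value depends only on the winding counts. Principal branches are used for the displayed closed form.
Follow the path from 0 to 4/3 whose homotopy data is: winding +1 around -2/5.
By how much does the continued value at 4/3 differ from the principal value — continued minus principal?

The rational part is single-valued and drops out of the difference; each branch term changes only by its own monodromy.
(-3)*sqrt(1 - w/(-2/5)): winding +1 is odd, the square root flips sign, contributing -2*(-3)*sqrt(1 - (4/3)/(-2/5)) = -2*(-3)*sqrt(13/3) = (2)*sqrt(39).
Summing the contributions at w = 4/3 gives (2)*sqrt(39).

Continued minus principal equals (2)*sqrt(39).


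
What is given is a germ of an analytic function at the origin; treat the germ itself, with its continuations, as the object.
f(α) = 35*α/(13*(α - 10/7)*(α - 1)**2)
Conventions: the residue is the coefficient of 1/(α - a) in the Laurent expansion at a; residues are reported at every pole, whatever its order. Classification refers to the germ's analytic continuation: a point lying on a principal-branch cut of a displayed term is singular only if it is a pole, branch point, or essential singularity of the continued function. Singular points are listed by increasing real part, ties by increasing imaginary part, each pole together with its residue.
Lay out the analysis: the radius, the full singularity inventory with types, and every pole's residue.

Denominator factor (α - 10/7): pole of order 1 at 10/7, modulus 10/7.
Denominator factor (α - 1)^2: pole of order 2 at 1, modulus 1.
The radius of convergence is the smallest modulus among the singular points: 1.
At the order-2 pole 1 set g(α) = (α - (1))^2*f(α) = 35*α/(13*(α - 10/7)).
Order-2 pole: residue = g'(a); g'(1) = -2450/117, so the residue is -2450/117.
At the order-1 pole 10/7 set g(α) = (α - (10/7))*f(α) = 35*α/(13*(α - 1)**2).
Simple pole: residue = g(a) at a = 10/7, which is 2450/117.
List the singular points by increasing real part (a conjugate pair: the negative imaginary part first).

Radius of convergence at 0: 1.
At 1: a pole of order 2; residue -2450/117.
At 10/7: a pole of order 1; residue 2450/117.


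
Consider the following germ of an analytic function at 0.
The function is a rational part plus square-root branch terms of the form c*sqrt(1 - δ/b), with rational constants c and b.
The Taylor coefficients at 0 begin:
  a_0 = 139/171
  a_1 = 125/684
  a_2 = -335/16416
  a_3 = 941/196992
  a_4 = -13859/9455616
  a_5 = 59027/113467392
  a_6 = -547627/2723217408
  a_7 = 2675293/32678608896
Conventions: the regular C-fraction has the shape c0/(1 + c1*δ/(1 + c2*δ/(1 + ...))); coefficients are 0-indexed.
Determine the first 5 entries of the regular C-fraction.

Taylor coefficients (read off): a_0 = 139/171, a_1 = 125/684, a_2 = -335/16416, a_3 = 941/196992, a_4 = -13859/9455616.
c0 = a_0 = 139/171. Peel one level at a time: if S = 1 + c*δ/S' with S'(0) = 1, then c is the δ-coefficient of S and S' = c*δ/(S - 1).
S_1 = c0/f = 1 + (-125/556)*δ + (140315/1854816)*δ^2 + ...; c1 = -125/556.
S_2 = c1*δ/(S_1 - 1) = 1 + (28063/83400)*δ + (-4921/360000)*δ^2 + ...; c2 = 28063/83400.
S_3 = c2*δ/(S_2 - 1) = 1 + (5143/126600)*δ + (-639261/71233600)*δ^2 + ...; c3 = 5143/126600.
S_4 = c3*δ/(S_3 - 1) = 1 + (13797/62456)*δ + ...; c4 = 13797/62456.

The regular C-fraction coefficients are [139/171, -125/556, 28063/83400, 5143/126600, 13797/62456].


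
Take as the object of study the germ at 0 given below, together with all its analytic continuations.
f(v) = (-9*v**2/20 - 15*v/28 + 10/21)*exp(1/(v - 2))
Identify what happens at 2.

The exponent 1/(v - (2)) has a pole at 2, so exp(1/(v - (2))) takes every nonzero value near it: an essential singularity (not a pole of any order).

The point is an essential singularity.


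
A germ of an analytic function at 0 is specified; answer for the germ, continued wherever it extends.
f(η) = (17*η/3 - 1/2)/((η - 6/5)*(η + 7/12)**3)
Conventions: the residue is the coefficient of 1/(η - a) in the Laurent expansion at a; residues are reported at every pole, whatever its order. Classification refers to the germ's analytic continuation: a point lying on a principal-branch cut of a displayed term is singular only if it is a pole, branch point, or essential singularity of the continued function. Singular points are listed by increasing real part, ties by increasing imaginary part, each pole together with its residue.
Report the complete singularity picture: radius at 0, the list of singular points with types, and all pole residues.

Radius of convergence at 0: 7/12.
At -7/12: a pole of order 3; residue -1360800/1225043.
At 6/5: a pole of order 1; residue 1360800/1225043.

Denominator factor (η + 7/12)^3: pole of order 3 at -7/12, modulus 7/12.
Denominator factor (η - 6/5): pole of order 1 at 6/5, modulus 6/5.
The radius of convergence is the smallest modulus among the singular points: 7/12.
At the order-3 pole -7/12 set g(η) = (η - (-7/12))^3*f(η) = (17*η/3 - 1/2)/(η - 6/5).
Order-3 pole: residue = g''(a)/2; g''(-7/12) = -2721600/1225043, so the residue is -1360800/1225043.
At the order-1 pole 6/5 set g(η) = (η - (6/5))*f(η) = (17*η/3 - 1/2)/(η + 7/12)**3.
Simple pole: residue = g(a) at a = 6/5, which is 1360800/1225043.
List the singular points by increasing real part (a conjugate pair: the negative imaginary part first).


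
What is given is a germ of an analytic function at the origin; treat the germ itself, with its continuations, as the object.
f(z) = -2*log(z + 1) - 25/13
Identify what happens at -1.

The term (-2)*log(1 - z/(-1)) has argument 1 - -1/(-1) = 0 at -1: a logarithmic (infinitely-sheeted) branch point; the remaining terms are analytic or single-valued there.

The point is a logarithmic branch point.


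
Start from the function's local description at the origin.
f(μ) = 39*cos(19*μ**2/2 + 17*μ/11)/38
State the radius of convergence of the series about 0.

The factor cos(19*μ**2/2 + 17*μ/11) is entire and contributes no finite singular point.
The polynomial part has no poles.
No finite singular points: the Taylor series at 0 converges everywhere.

The radius of convergence is infinite.


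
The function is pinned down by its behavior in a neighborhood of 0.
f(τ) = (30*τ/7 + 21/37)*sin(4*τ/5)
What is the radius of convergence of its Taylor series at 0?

The radius of convergence is infinite.

The factor sin(4*τ/5) is entire and contributes no finite singular point.
The polynomial part has no poles.
No finite singular points: the Taylor series at 0 converges everywhere.


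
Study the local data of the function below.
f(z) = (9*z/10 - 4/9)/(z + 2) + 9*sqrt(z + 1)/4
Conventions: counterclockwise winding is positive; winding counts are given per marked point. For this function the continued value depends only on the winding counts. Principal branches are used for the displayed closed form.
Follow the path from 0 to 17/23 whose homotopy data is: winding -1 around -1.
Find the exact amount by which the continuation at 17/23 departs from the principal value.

Continued minus principal equals -(9/23)*sqrt(230).

The rational part is single-valued and drops out of the difference; each branch term changes only by its own monodromy.
(9/4)*sqrt(1 - z/(-1)): winding -1 is odd, the square root flips sign, contributing -2*(9/4)*sqrt(1 - (17/23)/(-1)) = -2*(9/4)*sqrt(40/23) = -(9/23)*sqrt(230).
Summing the contributions at z = 17/23 gives -(9/23)*sqrt(230).


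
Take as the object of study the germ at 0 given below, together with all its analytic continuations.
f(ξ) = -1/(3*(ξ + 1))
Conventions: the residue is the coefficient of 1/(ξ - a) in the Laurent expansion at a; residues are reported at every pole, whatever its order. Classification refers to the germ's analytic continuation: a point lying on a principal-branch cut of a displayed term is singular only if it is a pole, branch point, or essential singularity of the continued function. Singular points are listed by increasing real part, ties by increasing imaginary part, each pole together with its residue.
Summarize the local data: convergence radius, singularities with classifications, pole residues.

Radius of convergence at 0: 1.
At -1: a pole of order 1; residue -1/3.

Denominator factor (ξ + 1): pole of order 1 at -1, modulus 1.
The radius of convergence is the smallest modulus among the singular points: 1.
At the order-1 pole -1 set g(ξ) = (ξ - (-1))*f(ξ) = -1/3.
Simple pole: residue = g(a) at a = -1, which is -1/3.


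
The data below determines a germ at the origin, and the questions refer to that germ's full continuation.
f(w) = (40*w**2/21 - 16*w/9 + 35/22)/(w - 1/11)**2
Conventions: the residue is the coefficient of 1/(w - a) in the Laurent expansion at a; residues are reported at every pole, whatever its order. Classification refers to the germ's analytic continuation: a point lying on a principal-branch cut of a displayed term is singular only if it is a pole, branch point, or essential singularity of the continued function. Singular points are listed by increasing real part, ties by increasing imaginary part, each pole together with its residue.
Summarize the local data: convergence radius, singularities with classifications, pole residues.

Radius of convergence at 0: 1/11.
At 1/11: a pole of order 2; residue -992/693.

Denominator factor (w - 1/11)^2: pole of order 2 at 1/11, modulus 1/11.
The radius of convergence is the smallest modulus among the singular points: 1/11.
At the order-2 pole 1/11 set g(w) = (w - (1/11))^2*f(w) = 40*w**2/21 - 16*w/9 + 35/22.
Order-2 pole: residue = g'(a); g'(1/11) = -992/693, so the residue is -992/693.


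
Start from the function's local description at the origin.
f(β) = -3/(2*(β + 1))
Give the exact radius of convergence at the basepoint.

Denominator factor (β + 1): pole of order 1 at -1, modulus 1.
The radius of convergence is the smallest modulus among the singular points: 1.

The radius of convergence is 1.


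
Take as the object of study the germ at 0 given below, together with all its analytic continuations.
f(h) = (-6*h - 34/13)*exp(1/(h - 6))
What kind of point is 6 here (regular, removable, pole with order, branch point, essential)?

The exponent 1/(h - (6)) has a pole at 6, so exp(1/(h - (6))) takes every nonzero value near it: an essential singularity (not a pole of any order).

The point is an essential singularity.


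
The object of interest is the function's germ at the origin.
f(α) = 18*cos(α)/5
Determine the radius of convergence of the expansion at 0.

The radius of convergence is infinite.

The factor cos(α) is entire and contributes no finite singular point.
The polynomial part has no poles.
No finite singular points: the Taylor series at 0 converges everywhere.


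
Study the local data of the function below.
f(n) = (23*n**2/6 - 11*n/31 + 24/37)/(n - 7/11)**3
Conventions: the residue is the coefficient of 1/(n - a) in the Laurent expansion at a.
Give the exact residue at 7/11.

At the order-3 pole 7/11 set g(n) = (n - (7/11))^3*f(n) = 23*n**2/6 - 11*n/31 + 24/37.
Order-3 pole: residue = g''(a)/2; g''(7/11) = 23/3, so the residue is 23/6.

The residue is 23/6.


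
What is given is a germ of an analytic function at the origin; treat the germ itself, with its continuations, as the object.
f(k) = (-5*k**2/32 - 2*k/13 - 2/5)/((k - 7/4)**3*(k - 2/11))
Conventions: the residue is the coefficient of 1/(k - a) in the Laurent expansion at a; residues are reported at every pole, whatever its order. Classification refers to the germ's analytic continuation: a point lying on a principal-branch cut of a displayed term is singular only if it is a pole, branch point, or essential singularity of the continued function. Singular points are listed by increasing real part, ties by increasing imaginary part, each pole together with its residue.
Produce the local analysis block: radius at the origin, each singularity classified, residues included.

Radius of convergence at 0: 2/11.
At 2/11: a pole of order 1; residue 2398264/21353085.
At 7/4: a pole of order 3; residue -2398264/21353085.

Denominator factor (k - 2/11): pole of order 1 at 2/11, modulus 2/11.
Denominator factor (k - 7/4)^3: pole of order 3 at 7/4, modulus 7/4.
The radius of convergence is the smallest modulus among the singular points: 2/11.
At the order-1 pole 2/11 set g(k) = (k - (2/11))*f(k) = (-5*k**2/32 - 2*k/13 - 2/5)/(k - 7/4)**3.
Simple pole: residue = g(a) at a = 2/11, which is 2398264/21353085.
At the order-3 pole 7/4 set g(k) = (k - (7/4))^3*f(k) = (-5*k**2/32 - 2*k/13 - 2/5)/(k - 2/11).
Order-3 pole: residue = g''(a)/2; g''(7/4) = -4796528/21353085, so the residue is -2398264/21353085.
List the singular points by increasing real part (a conjugate pair: the negative imaginary part first).


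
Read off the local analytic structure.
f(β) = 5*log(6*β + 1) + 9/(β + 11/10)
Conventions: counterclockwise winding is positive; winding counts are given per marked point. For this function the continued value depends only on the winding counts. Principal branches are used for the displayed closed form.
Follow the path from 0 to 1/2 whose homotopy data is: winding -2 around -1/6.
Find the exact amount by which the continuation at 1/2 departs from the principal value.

Continued minus principal equals -(20)*pi*i.

The rational part is single-valued and drops out of the difference; each branch term changes only by its own monodromy.
(5)*log(1 - β/(-1/6)): each positive loop around -1/6 adds 2*pi*i to the log, so winding -2 contributes (5)*(-2)*2*pi*i = -(20)*pi*i.
Summing the contributions at β = 1/2 gives -(20)*pi*i.


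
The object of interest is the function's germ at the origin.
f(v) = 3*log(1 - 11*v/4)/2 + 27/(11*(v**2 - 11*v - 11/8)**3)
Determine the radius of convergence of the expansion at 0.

Denominator factor (v**2 - 11*v - 11/8)^3: discriminant 253/2, real irrational roots 11/2 + (1/4)*sqrt(506) and 11/2 - (1/4)*sqrt(506); poles of order 3, moduli 11/2 + (1/4)*sqrt(506) and -11/2 + (1/4)*sqrt(506).
Branch term (3/2)*log(1 - v/(4/11)): its argument vanishes at v = 4/11, a logarithmic branch point, modulus 4/11.
The radius of convergence is the smallest modulus among the singular points: -11/2 + (1/4)*sqrt(506).

The radius of convergence is -11/2 + (1/4)*sqrt(506).
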